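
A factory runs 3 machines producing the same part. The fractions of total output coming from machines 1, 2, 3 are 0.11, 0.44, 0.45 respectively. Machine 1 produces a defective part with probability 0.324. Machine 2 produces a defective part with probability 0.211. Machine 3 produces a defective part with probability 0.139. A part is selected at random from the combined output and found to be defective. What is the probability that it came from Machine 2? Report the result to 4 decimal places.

P(defective|M1) = 0.324; P(defective|M2) = 0.211; P(defective|M3) = 0.139.
Prior × likelihood for each source: 0.11·0.324=0.03564, 0.44·0.211=0.09284, 0.45·0.139=0.06255. Summing gives P(defective) = 0.19103.
P(Machine 2 | defective) = 0.09284 / 0.19103 = 0.4860.

Posterior probability ≈ 0.4860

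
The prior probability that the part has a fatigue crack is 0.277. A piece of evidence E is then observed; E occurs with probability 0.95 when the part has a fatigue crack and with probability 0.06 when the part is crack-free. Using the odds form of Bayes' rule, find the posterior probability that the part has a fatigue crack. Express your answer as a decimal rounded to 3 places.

Posterior probability ≈ 0.858

Prior odds = 0.277/(1−0.277) = 0.38313.
Likelihood ratio for E = 0.95/0.06 = 15.833.
Posterior odds = prior odds × LR = 6.0662.
Posterior probability = odds/(1+odds) = 6.0662/7.0662 = 0.858.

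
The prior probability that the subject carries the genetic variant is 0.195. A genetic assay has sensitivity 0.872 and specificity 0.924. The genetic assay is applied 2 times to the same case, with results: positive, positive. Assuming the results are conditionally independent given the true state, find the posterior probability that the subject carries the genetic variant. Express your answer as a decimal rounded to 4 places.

With H the event that the subject carries the genetic variant, the joint likelihood of the observed sequence is P(data|H) = 0.872·0.872 = 0.76038 and P(data|¬H) = 0.076·0.076 = 0.0057760.
Bayes: P(H|data) = 0.195·0.76038 / (0.195·0.76038 + 0.805·0.0057760) = 0.14827/0.15292 = 0.9696.

Posterior P(H) ≈ 0.9696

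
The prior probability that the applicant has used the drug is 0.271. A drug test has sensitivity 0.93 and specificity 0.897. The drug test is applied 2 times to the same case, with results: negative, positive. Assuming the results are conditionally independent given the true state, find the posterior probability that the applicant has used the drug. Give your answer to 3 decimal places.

With H the event that the applicant has used the drug, the joint likelihood of the observed sequence is P(data|H) = 0.07·0.93 = 0.065100 and P(data|¬H) = 0.897·0.103 = 0.092391.
Bayes: P(H|data) = 0.271·0.065100 / (0.271·0.065100 + 0.729·0.092391) = 0.017642/0.084995 = 0.2076.

Posterior P(H) ≈ 0.208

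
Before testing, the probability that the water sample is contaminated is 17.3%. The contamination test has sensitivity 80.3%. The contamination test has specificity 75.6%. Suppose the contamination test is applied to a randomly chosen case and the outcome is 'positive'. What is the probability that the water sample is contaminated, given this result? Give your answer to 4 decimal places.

P(H | E) ≈ 0.4077

Let H be the event that the water sample is contaminated. P(H) = 0.173, so P(¬H) = 0.827. With E the 'positive' result, P(E|H) = 0.803 and P(E|¬H) = 0.244.
P(E) = 0.803·0.173 + 0.244·0.827 = 0.13892 + 0.20179 = 0.34071.
By Bayes' theorem, P(H|E) = 0.13892 / 0.34071 = 0.4077.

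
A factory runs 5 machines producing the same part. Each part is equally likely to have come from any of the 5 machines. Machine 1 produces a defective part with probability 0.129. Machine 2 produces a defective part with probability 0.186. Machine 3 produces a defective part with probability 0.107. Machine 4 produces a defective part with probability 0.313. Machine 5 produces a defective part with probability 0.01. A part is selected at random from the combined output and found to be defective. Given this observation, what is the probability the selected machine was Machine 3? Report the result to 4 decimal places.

P(defective|M1) = 0.129; P(defective|M2) = 0.186; P(defective|M3) = 0.107; P(defective|M4) = 0.313; P(defective|M5) = 0.01.
Prior × likelihood for each source: 0.2·0.129=0.02580, 0.2·0.186=0.03720, 0.2·0.107=0.02140, 0.2·0.313=0.06260, 0.2·0.01=0.002000. Summing gives P(defective) = 0.14900.
P(Machine 3 | defective) = 0.02140 / 0.14900 = 0.1436.

Posterior probability ≈ 0.1436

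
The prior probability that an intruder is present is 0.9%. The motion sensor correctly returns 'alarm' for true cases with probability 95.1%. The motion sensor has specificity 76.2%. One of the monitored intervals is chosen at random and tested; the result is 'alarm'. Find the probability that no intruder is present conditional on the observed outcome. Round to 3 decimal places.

P(¬H | E) ≈ 0.965

Write H for 'an intruder is present'. Prior odds H:¬H = 0.009/0.991 = 0.0090817. For the 'alarm' outcome, the likelihood ratio is 0.951/0.238 = 3.9958.
Posterior odds = 0.0090817 × 3.9958 = 0.036289, so P(H|E) = 0.036289/(1+0.036289) = 0.035. Then P(¬H|E) = 1 − 0.035 = 0.965.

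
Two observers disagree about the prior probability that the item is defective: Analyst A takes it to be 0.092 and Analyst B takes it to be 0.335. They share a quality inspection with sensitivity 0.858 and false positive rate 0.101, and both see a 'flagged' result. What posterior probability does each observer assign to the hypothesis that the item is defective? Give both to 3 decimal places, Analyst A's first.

Analyst A: 0.463; Analyst B: 0.811

The likelihood ratio for a 'flagged' result is 0.858/0.101 = 8.4950.
Analyst A: prior odds 0.092/0.908 = 0.10132; posterior odds 0.86073; posterior probability 0.463.
Analyst B: prior odds 0.335/0.665 = 0.50376; posterior odds 4.2795; posterior probability 0.811.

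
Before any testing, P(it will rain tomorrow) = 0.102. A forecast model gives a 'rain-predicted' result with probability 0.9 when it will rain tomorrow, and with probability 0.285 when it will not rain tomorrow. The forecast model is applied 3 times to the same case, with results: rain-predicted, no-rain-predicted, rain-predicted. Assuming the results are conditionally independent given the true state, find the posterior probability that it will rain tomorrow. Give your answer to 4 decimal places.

Posterior P(H) ≈ 0.1368

Let H be the event that it will rain tomorrow; start with P(H) = 0.102. P('rain-predicted'|H) = 0.9, P('rain-predicted'|¬H) = 0.285.
Update on result 1 ('rain-predicted'): P(H) ← 0.9·0.1020 / (0.9·0.1020 + 0.285·0.8980) = 0.091800/0.34773 = 0.2640.
Update on result 2 ('no-rain-predicted'): P(H) ← 0.1·0.2640 / (0.1·0.2640 + 0.715·0.7360) = 0.026400/0.55264 = 0.0478.
Update on result 3 ('rain-predicted'): P(H) ← 0.9·0.0478 / (0.9·0.0478 + 0.285·0.9522) = 0.042993/0.31438 = 0.1368.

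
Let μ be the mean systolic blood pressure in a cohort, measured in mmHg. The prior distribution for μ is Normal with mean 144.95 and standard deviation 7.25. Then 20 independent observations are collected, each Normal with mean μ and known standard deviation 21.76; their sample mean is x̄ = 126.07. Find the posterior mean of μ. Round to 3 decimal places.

Posterior mean ≈ 131.933

Prior precision 1/τ₀² = 1/7.25² = 0.0190250; data precision n/σ² = 20/21.76² = 0.0422389.
Posterior precision = 0.0190250 + 0.0422389 = 0.0612638.
Posterior mean = (0.0190250·144.95 + 0.0422389·126.07) / 0.0612638 = 131.933.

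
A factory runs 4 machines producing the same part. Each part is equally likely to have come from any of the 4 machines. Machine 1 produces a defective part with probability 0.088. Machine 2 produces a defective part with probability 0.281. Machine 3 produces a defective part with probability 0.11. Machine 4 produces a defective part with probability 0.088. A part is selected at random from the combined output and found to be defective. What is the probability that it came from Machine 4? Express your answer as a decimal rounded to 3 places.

Posterior probability ≈ 0.155

P(defective|M1) = 0.088; P(defective|M2) = 0.281; P(defective|M3) = 0.11; P(defective|M4) = 0.088.
Prior × likelihood for each source: 0.25·0.088=0.02200, 0.25·0.281=0.07025, 0.25·0.11=0.02750, 0.25·0.088=0.02200. Summing gives P(defective) = 0.14175.
P(Machine 4 | defective) = 0.02200 / 0.14175 = 0.155.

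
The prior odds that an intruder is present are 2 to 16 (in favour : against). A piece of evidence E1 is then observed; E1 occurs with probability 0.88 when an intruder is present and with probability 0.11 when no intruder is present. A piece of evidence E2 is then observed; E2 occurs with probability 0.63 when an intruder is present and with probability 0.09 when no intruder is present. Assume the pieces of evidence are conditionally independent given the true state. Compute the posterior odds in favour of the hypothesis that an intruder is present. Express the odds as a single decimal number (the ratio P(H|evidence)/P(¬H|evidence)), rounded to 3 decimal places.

Posterior odds ≈ 7.000

Prior odds = 2/16 = 0.12500. In log-odds, ln(0.12500) = -2.0794.
Add log likelihood ratios: ln(8.0000) + ln(7.0000) = 4.0254.
Posterior log-odds = 1.9459, so posterior odds = exp(1.9459) = 7.0000.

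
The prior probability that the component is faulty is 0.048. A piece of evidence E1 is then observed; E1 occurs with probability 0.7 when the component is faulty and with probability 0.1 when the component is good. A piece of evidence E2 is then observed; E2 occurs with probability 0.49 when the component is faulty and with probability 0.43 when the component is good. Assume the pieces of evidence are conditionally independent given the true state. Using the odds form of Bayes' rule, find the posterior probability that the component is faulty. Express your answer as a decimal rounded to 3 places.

Posterior probability ≈ 0.287

Prior odds = 0.048/(1−0.048) = 0.050420. In log-odds, ln(0.050420) = -2.9874.
Add log likelihood ratios: ln(7.0000) + ln(1.1395) = 2.0765.
Posterior log-odds = -0.91083, so posterior odds = exp(-0.91083) = 0.40219. Converting, P(H|E) = 0.40219/1.4022 = 0.287.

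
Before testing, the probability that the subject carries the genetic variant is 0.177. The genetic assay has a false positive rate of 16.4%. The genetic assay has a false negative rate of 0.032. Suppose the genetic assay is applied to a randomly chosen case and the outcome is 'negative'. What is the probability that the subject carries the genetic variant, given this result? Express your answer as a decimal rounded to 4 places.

P(H | E) ≈ 0.0082

Let H be the event that the subject carries the genetic variant. P(H) = 0.177, so P(¬H) = 0.823. With E the 'negative' result, P(E|H) = 0.032 and P(E|¬H) = 0.836.
P(E) = 0.032·0.177 + 0.836·0.823 = 0.0056640 + 0.68803 = 0.69369.
By Bayes' theorem, P(H|E) = 0.0056640 / 0.69369 = 0.0082.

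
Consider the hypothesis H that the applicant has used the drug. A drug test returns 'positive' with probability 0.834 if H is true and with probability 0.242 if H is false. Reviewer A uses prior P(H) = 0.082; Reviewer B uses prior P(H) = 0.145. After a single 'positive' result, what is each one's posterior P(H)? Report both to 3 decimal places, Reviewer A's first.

Reviewer A: 0.235; Reviewer B: 0.369

P('+'|H) = 0.834, P('+'|¬H) = 0.242.
Reviewer A: numerator 0.834·0.082 = 0.068388; evidence = 0.068388+0.242·0.918 = 0.29054; posterior = 0.235.
Reviewer B: numerator 0.834·0.145 = 0.12093; evidence = 0.12093+0.242·0.855 = 0.32784; posterior = 0.369.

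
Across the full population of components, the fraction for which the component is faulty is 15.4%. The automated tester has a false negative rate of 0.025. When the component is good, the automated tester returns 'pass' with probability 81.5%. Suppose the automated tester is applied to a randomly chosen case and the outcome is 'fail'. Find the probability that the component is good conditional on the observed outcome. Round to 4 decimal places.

Write H for 'the component is faulty'. Prior odds H:¬H = 0.154/0.846 = 0.18203. For the 'fail' outcome, the likelihood ratio is 0.975/0.185 = 5.2703.
Posterior odds = 0.18203 × 5.2703 = 0.95936, so P(H|E) = 0.95936/(1+0.95936) = 0.4896. Then P(¬H|E) = 1 − 0.4896 = 0.5104.

P(¬H | E) ≈ 0.5104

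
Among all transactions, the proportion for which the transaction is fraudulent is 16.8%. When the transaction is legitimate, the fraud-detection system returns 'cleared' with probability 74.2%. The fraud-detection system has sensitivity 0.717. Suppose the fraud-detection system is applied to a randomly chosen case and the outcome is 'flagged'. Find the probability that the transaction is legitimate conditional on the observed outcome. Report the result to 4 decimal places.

P(¬H | E) ≈ 0.6406

Write H for 'the transaction is fraudulent'. Prior odds H:¬H = 0.168/0.832 = 0.20192. For the 'flagged' outcome, the likelihood ratio is 0.717/0.258 = 2.7791.
Posterior odds = 0.20192 × 2.7791 = 0.56116, so P(H|E) = 0.56116/(1+0.56116) = 0.3594. Then P(¬H|E) = 1 − 0.3594 = 0.6406.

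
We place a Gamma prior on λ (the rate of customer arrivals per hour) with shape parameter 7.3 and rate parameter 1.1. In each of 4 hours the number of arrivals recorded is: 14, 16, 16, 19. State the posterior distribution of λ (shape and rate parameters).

The Poisson likelihood adds the total count to the shape and the number of exposure periods to the rate. Here ∑xᵢ = 65 and n = 4, so shape 7.3→72.3 and rate 1.1→5.1.

Posterior: Gamma(shape=72.3, rate=5.1)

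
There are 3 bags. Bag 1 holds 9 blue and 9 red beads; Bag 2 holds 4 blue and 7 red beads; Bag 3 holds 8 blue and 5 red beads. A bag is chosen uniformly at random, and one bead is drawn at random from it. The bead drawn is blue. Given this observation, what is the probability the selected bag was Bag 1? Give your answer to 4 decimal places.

Tabulate prior·likelihood by source: [1] prior 0.333333, lik 0.5, product 0.1667; [2] prior 0.333333, lik 0.3636, product 0.1212; [3] prior 0.333333, lik 0.6154, product 0.2051.
Normalizing constant = 0.49301; the posterior for Bag 1 is its product over the sum, 0.1667/0.49301 = 0.3381.

Posterior probability ≈ 0.3381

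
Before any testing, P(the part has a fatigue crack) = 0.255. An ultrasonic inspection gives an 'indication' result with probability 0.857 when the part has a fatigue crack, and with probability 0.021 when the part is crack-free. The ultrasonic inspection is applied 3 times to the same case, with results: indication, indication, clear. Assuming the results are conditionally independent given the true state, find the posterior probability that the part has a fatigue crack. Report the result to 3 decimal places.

Posterior P(H) ≈ 0.988

Let H be the event that the part has a fatigue crack; start with P(H) = 0.255. P('indication'|H) = 0.857, P('indication'|¬H) = 0.021.
Update on result 1 ('indication'): P(H) ← 0.857·0.2550 / (0.857·0.2550 + 0.021·0.7450) = 0.21854/0.23418 = 0.9332.
Update on result 2 ('indication'): P(H) ← 0.857·0.9332 / (0.857·0.9332 + 0.021·0.0668) = 0.79975/0.80115 = 0.9982.
Update on result 3 ('clear'): P(H) ← 0.143·0.9982 / (0.143·0.9982 + 0.979·0.0018) = 0.14275/0.14446 = 0.9881.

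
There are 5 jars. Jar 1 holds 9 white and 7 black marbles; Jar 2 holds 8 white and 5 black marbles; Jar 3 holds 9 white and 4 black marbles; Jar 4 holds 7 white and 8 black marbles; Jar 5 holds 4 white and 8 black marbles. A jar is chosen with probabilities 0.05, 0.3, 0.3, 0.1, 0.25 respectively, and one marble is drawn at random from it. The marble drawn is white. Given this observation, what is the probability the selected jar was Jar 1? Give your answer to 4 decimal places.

Posterior probability ≈ 0.0511

Tabulate prior·likelihood by source: [1] prior 0.05, lik 0.5625, product 0.02813; [2] prior 0.3, lik 0.6154, product 0.1846; [3] prior 0.3, lik 0.6923, product 0.2077; [4] prior 0.1, lik 0.4667, product 0.04667; [5] prior 0.25, lik 0.3333, product 0.08333.
Normalizing constant = 0.55043; the posterior for Jar 1 is its product over the sum, 0.02813/0.55043 = 0.0511.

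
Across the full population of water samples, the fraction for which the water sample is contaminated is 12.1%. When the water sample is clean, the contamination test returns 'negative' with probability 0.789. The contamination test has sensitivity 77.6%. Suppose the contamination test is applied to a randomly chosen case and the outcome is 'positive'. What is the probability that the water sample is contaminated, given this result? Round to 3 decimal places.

Write H for 'the water sample is contaminated'. Prior odds H:¬H = 0.121/0.879 = 0.13766. For the 'positive' outcome, the likelihood ratio is 0.776/0.211 = 3.6777.
Posterior odds = 0.13766 × 3.6777 = 0.50626, so P(H|E) = 0.50626/(1+0.50626) = 0.336.

P(H | E) ≈ 0.336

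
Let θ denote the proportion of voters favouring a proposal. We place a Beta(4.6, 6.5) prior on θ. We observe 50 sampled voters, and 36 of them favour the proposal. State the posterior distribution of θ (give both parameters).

The binomial likelihood is conjugate to the Beta prior: with 36 successes and 14 failures, the posterior is Beta(4.6+36, 6.5+14) = Beta(40.6, 20.5).

Posterior: Beta(40.6, 20.5)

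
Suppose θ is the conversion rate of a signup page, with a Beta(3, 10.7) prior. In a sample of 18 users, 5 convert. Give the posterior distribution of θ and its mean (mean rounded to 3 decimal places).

Posterior: Beta(8, 23.7); mean ≈ 0.252

Observing 5 successes and 13 failures updates Beta(3, 10.7) by adding the success and failure counts to the two shape parameters: α = 3+5 = 8, β = 10.7+13 = 23.7.
Posterior mean = α/(α+β) = 8/31.7 = 0.252.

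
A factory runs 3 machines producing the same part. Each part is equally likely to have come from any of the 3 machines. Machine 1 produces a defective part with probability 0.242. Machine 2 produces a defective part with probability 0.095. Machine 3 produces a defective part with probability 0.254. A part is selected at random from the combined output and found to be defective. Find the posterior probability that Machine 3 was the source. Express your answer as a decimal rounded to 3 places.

P(defective|M1) = 0.242; P(defective|M2) = 0.095; P(defective|M3) = 0.254.
Prior × likelihood for each source: 0.333333·0.242=0.08067, 0.333333·0.095=0.03167, 0.333333·0.254=0.08467. Summing gives P(defective) = 0.19700.
P(Machine 3 | defective) = 0.08467 / 0.19700 = 0.430.

Posterior probability ≈ 0.430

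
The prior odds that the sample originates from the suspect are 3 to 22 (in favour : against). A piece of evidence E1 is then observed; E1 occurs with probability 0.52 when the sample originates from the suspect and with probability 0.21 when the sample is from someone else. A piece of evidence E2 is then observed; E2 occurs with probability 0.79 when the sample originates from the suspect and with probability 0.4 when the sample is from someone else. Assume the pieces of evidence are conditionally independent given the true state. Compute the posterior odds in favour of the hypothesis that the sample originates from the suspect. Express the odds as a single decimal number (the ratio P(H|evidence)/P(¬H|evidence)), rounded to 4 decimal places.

Posterior odds ≈ 0.6669

Prior odds = 3/22 = 0.13636.
Likelihood ratio for E1 = 0.52/0.21 = 2.4762.
Likelihood ratio for E2 = 0.79/0.4 = 1.9750.
Posterior odds = prior odds × LR₁ × LR₂ = 0.66688.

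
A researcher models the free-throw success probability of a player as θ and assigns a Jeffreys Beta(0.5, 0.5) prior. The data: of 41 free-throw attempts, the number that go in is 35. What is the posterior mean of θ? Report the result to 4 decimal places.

Posterior mean ≈ 0.8452

Observing 35 successes and 6 failures updates Beta(0.5, 0.5) by adding the success and failure counts to the two shape parameters: α = 0.5+35 = 35.5, β = 0.5+6 = 6.5.
E[θ | data] = 35.5/(35.5+6.5) = 0.8452.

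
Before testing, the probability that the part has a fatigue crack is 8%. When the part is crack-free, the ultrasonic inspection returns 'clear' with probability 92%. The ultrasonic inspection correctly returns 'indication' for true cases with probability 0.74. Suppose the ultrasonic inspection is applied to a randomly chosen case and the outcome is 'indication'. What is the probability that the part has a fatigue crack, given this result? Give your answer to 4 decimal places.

Let H be the event that the part has a fatigue crack. P(H) = 0.08, so P(¬H) = 0.92. With E the 'indication' result, P(E|H) = 0.74 and P(E|¬H) = 0.08.
P(E) = 0.74·0.08 + 0.08·0.92 = 0.059200 + 0.073600 = 0.13280.
By Bayes' theorem, P(H|E) = 0.059200 / 0.13280 = 0.4458.

P(H | E) ≈ 0.4458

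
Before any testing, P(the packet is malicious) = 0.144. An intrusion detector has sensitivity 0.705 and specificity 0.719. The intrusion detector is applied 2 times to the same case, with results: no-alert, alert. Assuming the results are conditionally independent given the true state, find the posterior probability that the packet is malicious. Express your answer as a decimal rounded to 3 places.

Posterior P(H) ≈ 0.148

With H the event that the packet is malicious, the joint likelihood of the observed sequence is P(data|H) = 0.295·0.705 = 0.20797 and P(data|¬H) = 0.719·0.281 = 0.20204.
Bayes: P(H|data) = 0.144·0.20797 / (0.144·0.20797 + 0.856·0.20204) = 0.029948/0.20289 = 0.1476.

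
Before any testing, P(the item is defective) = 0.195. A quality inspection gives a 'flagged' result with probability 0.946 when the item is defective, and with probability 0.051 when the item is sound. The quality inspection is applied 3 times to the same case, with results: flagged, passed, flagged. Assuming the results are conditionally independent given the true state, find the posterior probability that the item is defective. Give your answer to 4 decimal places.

Posterior P(H) ≈ 0.8259

With H the event that the item is defective, the joint likelihood of the observed sequence is P(data|H) = 0.946·0.054·0.946 = 0.048325 and P(data|¬H) = 0.051·0.949·0.051 = 0.0024683.
Bayes: P(H|data) = 0.195·0.048325 / (0.195·0.048325 + 0.805·0.0024683) = 0.0094235/0.011410 = 0.8259.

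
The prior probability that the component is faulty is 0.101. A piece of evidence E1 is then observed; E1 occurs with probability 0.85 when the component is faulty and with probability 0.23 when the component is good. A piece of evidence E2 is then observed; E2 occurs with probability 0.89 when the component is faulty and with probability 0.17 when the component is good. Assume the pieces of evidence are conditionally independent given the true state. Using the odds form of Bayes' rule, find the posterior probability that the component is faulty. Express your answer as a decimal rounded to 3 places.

Prior odds = 0.101/(1−0.101) = 0.11235. In log-odds, ln(0.11235) = -2.1862.
Add log likelihood ratios: ln(3.6957) + ln(5.2353) = 2.9626.
Posterior log-odds = 0.77642, so posterior odds = exp(0.77642) = 2.1737. Converting, P(H|E) = 2.1737/3.1737 = 0.685.

Posterior probability ≈ 0.685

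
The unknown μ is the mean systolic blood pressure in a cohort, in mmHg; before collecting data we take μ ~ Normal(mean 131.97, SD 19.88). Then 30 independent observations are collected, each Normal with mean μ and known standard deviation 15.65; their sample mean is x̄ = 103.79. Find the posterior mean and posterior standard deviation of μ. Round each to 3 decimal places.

Posterior mean ≈ 104.360; posterior SD ≈ 2.828

Prior precision 1/τ₀² = 1/19.88² = 0.00253027; data precision n/σ² = 30/15.65² = 0.122488.
Posterior precision = 0.00253027 + 0.122488 = 0.125018, giving posterior SD = 1/√0.125018 = 2.828.
Posterior mean = (0.00253027·131.97 + 0.122488·103.79) / 0.125018 = 104.360.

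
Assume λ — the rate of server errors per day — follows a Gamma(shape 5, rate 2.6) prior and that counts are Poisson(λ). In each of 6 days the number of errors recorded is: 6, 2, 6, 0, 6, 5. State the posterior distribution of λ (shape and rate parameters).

Posterior: Gamma(shape=30, rate=8.6)

The Poisson likelihood adds the total count to the shape and the number of exposure periods to the rate. Here ∑xᵢ = 25 and n = 6, so shape 5→30 and rate 2.6→8.6.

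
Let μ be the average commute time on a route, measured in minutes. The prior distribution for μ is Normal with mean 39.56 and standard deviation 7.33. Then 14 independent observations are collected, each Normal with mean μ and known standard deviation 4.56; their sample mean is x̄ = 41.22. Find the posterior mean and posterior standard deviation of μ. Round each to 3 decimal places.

Posterior mean ≈ 41.175; posterior SD ≈ 1.202

Prior precision 1/τ₀² = 1/7.33² = 0.0186120; data precision n/σ² = 14/4.56² = 0.673284.
Posterior precision = 0.0186120 + 0.673284 = 0.691896, giving posterior SD = 1/√0.691896 = 1.202.
Posterior mean = (0.0186120·39.56 + 0.673284·41.22) / 0.691896 = 41.175.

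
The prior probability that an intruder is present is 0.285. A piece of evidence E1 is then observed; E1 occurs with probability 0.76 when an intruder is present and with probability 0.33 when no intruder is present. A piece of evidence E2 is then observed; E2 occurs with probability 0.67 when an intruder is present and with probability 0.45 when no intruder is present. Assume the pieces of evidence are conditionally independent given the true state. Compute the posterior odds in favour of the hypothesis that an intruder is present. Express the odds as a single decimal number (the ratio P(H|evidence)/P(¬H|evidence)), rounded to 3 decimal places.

Prior odds = 0.285/(1−0.285) = 0.39860.
Likelihood ratio for E1 = 0.76/0.33 = 2.3030.
Likelihood ratio for E2 = 0.67/0.45 = 1.4889.
Posterior odds = prior odds × LR₁ × LR₂ = 1.3668.

Posterior odds ≈ 1.367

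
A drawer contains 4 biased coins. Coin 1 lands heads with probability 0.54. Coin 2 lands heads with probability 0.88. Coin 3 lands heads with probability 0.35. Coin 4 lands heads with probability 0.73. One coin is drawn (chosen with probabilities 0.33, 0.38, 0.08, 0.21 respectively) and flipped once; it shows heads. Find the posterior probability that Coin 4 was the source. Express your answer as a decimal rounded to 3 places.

Posterior probability ≈ 0.221

Tabulate prior·likelihood by source: [1] prior 0.33, lik 0.54, product 0.1782; [2] prior 0.38, lik 0.88, product 0.3344; [3] prior 0.08, lik 0.35, product 0.02800; [4] prior 0.21, lik 0.73, product 0.1533.
Normalizing constant = 0.69390; the posterior for Coin 4 is its product over the sum, 0.1533/0.69390 = 0.221.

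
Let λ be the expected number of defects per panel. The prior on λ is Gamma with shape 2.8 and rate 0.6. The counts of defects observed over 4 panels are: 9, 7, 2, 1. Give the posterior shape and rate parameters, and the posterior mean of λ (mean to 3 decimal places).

Posterior: Gamma(shape=21.8, rate=4.6); mean ≈ 4.739

The Poisson likelihood adds the total count to the shape and the number of exposure periods to the rate. Here ∑xᵢ = 19 and n = 4, so shape 2.8→21.8 and rate 0.6→4.6.
Posterior mean = shape/rate = 21.8/4.6 = 4.739.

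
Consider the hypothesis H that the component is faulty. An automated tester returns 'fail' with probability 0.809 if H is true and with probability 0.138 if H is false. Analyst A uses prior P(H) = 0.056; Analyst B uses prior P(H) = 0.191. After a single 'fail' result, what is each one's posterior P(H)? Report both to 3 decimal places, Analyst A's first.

Analyst A: 0.258; Analyst B: 0.581

The likelihood ratio for a 'fail' result is 0.809/0.138 = 5.8623.
Analyst A: prior odds 0.056/0.944 = 0.059322; posterior odds 0.34776; posterior probability 0.258.
Analyst B: prior odds 0.191/0.809 = 0.23609; posterior odds 1.3841; posterior probability 0.581.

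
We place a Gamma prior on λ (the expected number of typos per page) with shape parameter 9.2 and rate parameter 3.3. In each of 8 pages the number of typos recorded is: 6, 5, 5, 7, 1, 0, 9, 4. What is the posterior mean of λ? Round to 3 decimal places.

Posterior mean ≈ 4.088

Total count ∑xᵢ = 37 over n = 8 pages.
Gamma is conjugate to the Poisson likelihood: posterior is Gamma(shape = 9.2+37 = 46.2, rate = 3.3+8 = 11.3).
E[λ | data] = 46.2/11.3 = 4.088.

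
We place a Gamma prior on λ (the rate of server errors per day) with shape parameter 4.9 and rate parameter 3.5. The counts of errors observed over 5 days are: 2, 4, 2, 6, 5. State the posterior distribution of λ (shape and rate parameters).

Posterior: Gamma(shape=23.9, rate=8.5)

Total count ∑xᵢ = 19 over n = 5 days.
Gamma is conjugate to the Poisson likelihood: posterior is Gamma(shape = 4.9+19 = 23.9, rate = 3.5+5 = 8.5).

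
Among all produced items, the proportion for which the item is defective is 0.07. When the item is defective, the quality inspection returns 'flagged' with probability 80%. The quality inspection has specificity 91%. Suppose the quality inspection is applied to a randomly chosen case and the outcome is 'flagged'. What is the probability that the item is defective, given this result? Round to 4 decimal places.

Write H for 'the item is defective'. Prior odds H:¬H = 0.07/0.93 = 0.075269. For the 'flagged' outcome, the likelihood ratio is 0.8/0.09 = 8.8889.
Posterior odds = 0.075269 × 8.8889 = 0.66906, so P(H|E) = 0.66906/(1+0.66906) = 0.4009.

P(H | E) ≈ 0.4009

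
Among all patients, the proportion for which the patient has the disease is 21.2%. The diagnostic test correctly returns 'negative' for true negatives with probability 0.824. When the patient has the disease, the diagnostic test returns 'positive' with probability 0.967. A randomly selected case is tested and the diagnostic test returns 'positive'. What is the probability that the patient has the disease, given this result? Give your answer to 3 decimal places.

Write H for 'the patient has the disease'. Prior odds H:¬H = 0.212/0.788 = 0.26904. For the 'positive' outcome, the likelihood ratio is 0.967/0.176 = 5.4943.
Posterior odds = 0.26904 × 5.4943 = 1.4782, so P(H|E) = 1.4782/(1+1.4782) = 0.596.

P(H | E) ≈ 0.596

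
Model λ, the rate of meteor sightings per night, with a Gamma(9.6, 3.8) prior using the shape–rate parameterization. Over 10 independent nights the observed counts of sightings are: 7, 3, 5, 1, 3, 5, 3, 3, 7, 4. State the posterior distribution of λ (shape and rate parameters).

Posterior: Gamma(shape=50.6, rate=13.8)

The Poisson likelihood adds the total count to the shape and the number of exposure periods to the rate. Here ∑xᵢ = 41 and n = 10, so shape 9.6→50.6 and rate 3.8→13.8.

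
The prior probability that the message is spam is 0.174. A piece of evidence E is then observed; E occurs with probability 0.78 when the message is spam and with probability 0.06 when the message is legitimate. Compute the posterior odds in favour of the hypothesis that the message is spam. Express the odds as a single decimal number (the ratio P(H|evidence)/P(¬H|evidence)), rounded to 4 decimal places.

Prior odds = 0.174/(1−0.174) = 0.21065.
Likelihood ratio for E = 0.78/0.06 = 13.000.
Posterior odds = prior odds × LR = 2.7385.

Posterior odds ≈ 2.7385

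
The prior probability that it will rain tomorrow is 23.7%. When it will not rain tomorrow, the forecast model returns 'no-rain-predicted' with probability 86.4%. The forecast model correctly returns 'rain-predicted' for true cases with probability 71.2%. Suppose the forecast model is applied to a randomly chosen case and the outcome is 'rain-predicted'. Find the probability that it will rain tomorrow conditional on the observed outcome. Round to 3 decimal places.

Let H be the event that it will rain tomorrow. P(H) = 0.237, so P(¬H) = 0.763. With E the 'rain-predicted' result, P(E|H) = 0.712 and P(E|¬H) = 0.136.
P(E) = 0.712·0.237 + 0.136·0.763 = 0.16874 + 0.10377 = 0.27251.
By Bayes' theorem, P(H|E) = 0.16874 / 0.27251 = 0.619.

P(H | E) ≈ 0.619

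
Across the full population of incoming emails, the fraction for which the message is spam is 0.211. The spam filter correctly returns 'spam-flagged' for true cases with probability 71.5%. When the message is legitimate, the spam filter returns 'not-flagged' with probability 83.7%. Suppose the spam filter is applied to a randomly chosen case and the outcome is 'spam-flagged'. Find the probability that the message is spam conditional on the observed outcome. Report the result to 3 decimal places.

P(H | E) ≈ 0.540

Let H be the event that the message is spam. P(H) = 0.211, so P(¬H) = 0.789. With E the 'spam-flagged' result, P(E|H) = 0.715 and P(E|¬H) = 0.163.
P(E) = 0.715·0.211 + 0.163·0.789 = 0.15086 + 0.12861 = 0.27947.
By Bayes' theorem, P(H|E) = 0.15086 / 0.27947 = 0.540.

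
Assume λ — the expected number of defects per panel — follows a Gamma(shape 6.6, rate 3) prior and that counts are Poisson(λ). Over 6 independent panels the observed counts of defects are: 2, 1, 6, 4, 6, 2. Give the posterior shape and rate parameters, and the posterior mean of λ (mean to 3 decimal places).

The Poisson likelihood adds the total count to the shape and the number of exposure periods to the rate. Here ∑xᵢ = 21 and n = 6, so shape 6.6→27.6 and rate 3→9.
Posterior mean = shape/rate = 27.6/9 = 3.067.

Posterior: Gamma(shape=27.6, rate=9); mean ≈ 3.067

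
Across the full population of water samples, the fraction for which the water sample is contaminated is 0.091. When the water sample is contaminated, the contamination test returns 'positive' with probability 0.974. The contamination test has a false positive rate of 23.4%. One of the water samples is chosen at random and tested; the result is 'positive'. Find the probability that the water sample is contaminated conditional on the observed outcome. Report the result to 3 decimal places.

P(H | E) ≈ 0.294

Write H for 'the water sample is contaminated'. Prior odds H:¬H = 0.091/0.909 = 0.10011. For the 'positive' outcome, the likelihood ratio is 0.974/0.234 = 4.1624.
Posterior odds = 0.10011 × 4.1624 = 0.41670, so P(H|E) = 0.41670/(1+0.41670) = 0.294.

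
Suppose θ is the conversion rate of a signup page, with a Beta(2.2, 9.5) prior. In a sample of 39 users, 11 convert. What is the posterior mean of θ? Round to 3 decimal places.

The binomial likelihood is conjugate to the Beta prior: with 11 successes and 28 failures, the posterior is Beta(2.2+11, 9.5+28) = Beta(13.2, 37.5).
E[θ | data] = 13.2/(13.2+37.5) = 0.260.

Posterior mean ≈ 0.260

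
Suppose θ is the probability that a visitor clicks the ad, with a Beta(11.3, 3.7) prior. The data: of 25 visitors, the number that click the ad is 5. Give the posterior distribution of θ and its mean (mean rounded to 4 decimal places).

The binomial likelihood is conjugate to the Beta prior: with 5 successes and 20 failures, the posterior is Beta(11.3+5, 3.7+20) = Beta(16.3, 23.7).
E[θ | data] = 16.3/(16.3+23.7) = 0.4075.

Posterior: Beta(16.3, 23.7); mean ≈ 0.4075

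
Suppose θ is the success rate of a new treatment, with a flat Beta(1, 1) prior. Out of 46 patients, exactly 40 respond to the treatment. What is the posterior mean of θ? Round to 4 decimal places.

The binomial likelihood is conjugate to the Beta prior: with 40 successes and 6 failures, the posterior is Beta(1+40, 1+6) = Beta(41, 7).
Posterior mean = α/(α+β) = 41/48 = 0.8542.

Posterior mean ≈ 0.8542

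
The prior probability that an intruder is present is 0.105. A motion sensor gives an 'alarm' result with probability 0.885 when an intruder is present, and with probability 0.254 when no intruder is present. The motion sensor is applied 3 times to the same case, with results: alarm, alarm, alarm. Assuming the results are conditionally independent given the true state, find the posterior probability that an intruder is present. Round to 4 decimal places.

Posterior P(H) ≈ 0.8323

With H the event that an intruder is present, the joint likelihood of the observed sequence is P(data|H) = 0.885·0.885·0.885 = 0.69315 and P(data|¬H) = 0.254·0.254·0.254 = 0.016387.
Bayes: P(H|data) = 0.105·0.69315 / (0.105·0.69315 + 0.895·0.016387) = 0.072781/0.087448 = 0.8323.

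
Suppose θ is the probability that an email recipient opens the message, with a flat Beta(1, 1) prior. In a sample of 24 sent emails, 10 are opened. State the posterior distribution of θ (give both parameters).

Observing 10 successes and 14 failures updates Beta(1, 1) by adding the success and failure counts to the two shape parameters: α = 1+10 = 11, β = 1+14 = 15.

Posterior: Beta(11, 15)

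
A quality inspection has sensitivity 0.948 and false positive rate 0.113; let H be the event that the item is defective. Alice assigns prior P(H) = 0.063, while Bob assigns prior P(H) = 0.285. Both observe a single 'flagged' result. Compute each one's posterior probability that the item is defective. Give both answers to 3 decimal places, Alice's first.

P('+'|H) = 0.948, P('+'|¬H) = 0.113.
Alice: numerator 0.948·0.063 = 0.059724; evidence = 0.059724+0.113·0.937 = 0.16561; posterior = 0.361.
Bob: numerator 0.948·0.285 = 0.27018; evidence = 0.27018+0.113·0.715 = 0.35097; posterior = 0.770.

Alice: 0.361; Bob: 0.770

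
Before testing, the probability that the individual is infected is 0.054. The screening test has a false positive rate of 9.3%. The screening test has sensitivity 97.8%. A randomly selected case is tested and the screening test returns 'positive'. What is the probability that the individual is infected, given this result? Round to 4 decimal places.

Write H for 'the individual is infected'. Prior odds H:¬H = 0.054/0.946 = 0.057082. For the 'positive' outcome, the likelihood ratio is 0.978/0.093 = 10.516.
Posterior odds = 0.057082 × 10.516 = 0.60029, so P(H|E) = 0.60029/(1+0.60029) = 0.3751.

P(H | E) ≈ 0.3751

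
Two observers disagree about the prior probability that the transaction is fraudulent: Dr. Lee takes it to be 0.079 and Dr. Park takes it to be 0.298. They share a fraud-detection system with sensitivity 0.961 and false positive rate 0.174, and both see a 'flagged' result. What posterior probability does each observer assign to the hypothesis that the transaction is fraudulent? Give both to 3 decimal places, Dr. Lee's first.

The likelihood ratio for a 'flagged' result is 0.961/0.174 = 5.5230.
Dr. Lee: prior odds 0.079/0.921 = 0.085776; posterior odds 0.47374; posterior probability 0.321.
Dr. Park: prior odds 0.298/0.702 = 0.42450; posterior odds 2.3445; posterior probability 0.701.

Dr. Lee: 0.321; Dr. Park: 0.701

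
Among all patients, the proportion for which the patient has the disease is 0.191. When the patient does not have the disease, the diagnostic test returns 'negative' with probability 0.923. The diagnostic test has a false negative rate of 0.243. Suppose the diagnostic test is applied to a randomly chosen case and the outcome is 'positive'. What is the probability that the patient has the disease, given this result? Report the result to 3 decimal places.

P(H | E) ≈ 0.699

Let H be the event that the patient has the disease. P(H) = 0.191, so P(¬H) = 0.809. With E the 'positive' result, P(E|H) = 0.757 and P(E|¬H) = 0.077.
P(E) = 0.757·0.191 + 0.077·0.809 = 0.14459 + 0.062293 = 0.20688.
By Bayes' theorem, P(H|E) = 0.14459 / 0.20688 = 0.699.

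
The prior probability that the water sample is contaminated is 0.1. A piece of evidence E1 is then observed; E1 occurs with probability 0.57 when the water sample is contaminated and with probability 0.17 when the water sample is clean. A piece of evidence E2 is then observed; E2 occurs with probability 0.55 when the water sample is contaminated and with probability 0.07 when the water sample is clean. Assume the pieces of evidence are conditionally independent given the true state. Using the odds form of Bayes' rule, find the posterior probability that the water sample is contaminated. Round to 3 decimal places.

Posterior probability ≈ 0.745

Prior odds = 0.1/(1−0.1) = 0.11111.
Likelihood ratio for E1 = 0.57/0.17 = 3.3529.
Likelihood ratio for E2 = 0.55/0.07 = 7.8571.
Posterior odds = prior odds × LR₁ × LR₂ = 2.9272.
Posterior probability = odds/(1+odds) = 2.9272/3.9272 = 0.745.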